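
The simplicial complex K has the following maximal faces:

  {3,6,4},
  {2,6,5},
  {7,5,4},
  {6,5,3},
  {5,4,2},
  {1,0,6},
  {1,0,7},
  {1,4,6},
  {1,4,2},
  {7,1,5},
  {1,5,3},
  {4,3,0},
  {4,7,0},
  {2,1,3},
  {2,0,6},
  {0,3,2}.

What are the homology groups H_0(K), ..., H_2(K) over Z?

Take the total order 0 < 1 < 2 < 3 < 4 < 5 < 6 < 7 on the vertex set. Then K (dimension 2) consists of the simplices:

  0-simplices (8): [0], [1], [2], [3], [4], [5], [6], [7]
  1-simplices (24): (24 of them)
  2-simplices (16): [0,1,6], [0,1,7], [0,2,3], [0,2,6], [0,3,4], [0,4,7], [1,2,3], [1,2,4], [1,3,5], [1,4,6], [1,5,7], [2,4,5], [2,5,6], [3,4,6], [3,5,6], [4,5,7]

so the chain groups are C_0 ≅ Z^8, C_1 ≅ Z^24, C_2 ≅ Z^16.

Boundary ∂_1: C_1 → C_0 maps an edge to its endpoints' difference, ∂[p,q] = q − p. For instance
  ∂[3,6] = [6] − [3].
As a 8×24 matrix over Z this has rank 7, with invariant factors (1,1,1,1,1,1,1).

The boundary map ∂_2: C_2 → C_1 maps a triangle to the signed sum of its edges. For instance
  ∂[0,2,6] = [2,6] − [0,6] + [0,2],
  ∂[1,3,5] = [3,5] − [1,5] + [1,3].
The resulting 24×16 matrix has rank 15, and its Smith normal form has invariant factors (1,1,1,1,1,1,1,1,1,1,1,1,1,1,1).

Now H_k = ker ∂_k / im ∂_{k+1}, so:

  H_0: rank C_0 − rank ∂_1 = 8 − 7 = 1, and the invariant factors of ∂_1 are all 1, so H_0 = Z.
  H_1: rank ker ∂_1 − rank ∂_2 = (24 − 7) − 15 = 2, and the invariant factors of ∂_2 are all 1, so H_1 = Z^2.
  H_2: rank ker ∂_2 − rank ∂_3 = (16 − 15) − 0 = 1, and there is no ∂_3, so H_2 = Z.

H_0 = Z,  H_1 = Z^2,  H_2 = Z.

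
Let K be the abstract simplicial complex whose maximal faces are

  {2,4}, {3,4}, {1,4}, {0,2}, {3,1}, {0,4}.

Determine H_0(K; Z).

Fix the vertex order 0 < 1 < 2 < 3 < 4 and write every simplex with vertices in increasing order. Then dim K = 1 and the simplices of K are:

  0-simplices (5): [0], [1], [2], [3], [4]
  1-simplices (6): [0,2], [0,4], [1,3], [1,4], [2,4], [3,4]

giving chain groups C_0 ≅ Z^5, C_1 ≅ Z^6.

∂_1: C_1 → C_0 maps an edge to its endpoints' difference, ∂[p,q] = q − p. For instance
  ∂[2,4] = [4] − [2].
The 5×6 boundary matrix has rank 4 and Smith normal form diag(1,1,1,1).

From H_k ≅ ker(∂_k) / im(∂_{k+1}) we obtain:

  H_0: rank C_0 − rank ∂_1 = 5 − 4 = 1, and the invariant factors of ∂_1 are all 1, so H_0 ≅ Z.

H_0 = Z.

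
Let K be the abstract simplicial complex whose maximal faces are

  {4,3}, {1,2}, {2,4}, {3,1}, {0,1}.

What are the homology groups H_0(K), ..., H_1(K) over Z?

H_0 ≅ Z,  H_1 ≅ Z.

Order the vertices as 0 < 1 < 2 < 3 < 4. Listing each simplex with vertices in this order, K has dimension 1 with simplices:

  0-simplices (5): [0], [1], [2], [3], [4]
  1-simplices (5): [0,1], [1,2], [1,3], [2,4], [3,4]

giving chain groups C_0 ≅ Z^5, C_1 ≅ Z^5.

The boundary map ∂_1: C_1 → C_0 maps an edge to its endpoints' difference, ∂[p,q] = q − p. For instance
  ∂[1,3] = [3] − [1].
As a 5×5 matrix over Z this has rank 4, with invariant factors (1,1,1,1).

From H_k ≅ ker(∂_k) / im(∂_{k+1}) we obtain:

  H_0: rank C_0 − rank ∂_1 = 5 − 4 = 1, and the invariant factors of ∂_1 are all 1, so H_0 ≅ Z.
  H_1: rank ker ∂_1 − rank ∂_2 = (5 − 4) − 0 = 1, and there is no ∂_2, so H_1 ≅ Z.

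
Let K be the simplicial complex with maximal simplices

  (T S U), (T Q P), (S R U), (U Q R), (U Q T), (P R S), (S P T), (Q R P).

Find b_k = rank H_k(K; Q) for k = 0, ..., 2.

b_0 = 1, b_1 = 0, b_2 = 1.

Order the vertices as P < Q < R < S < T < U. Listing each simplex with vertices in this order, K has dimension 2 with simplices:

  0-simplices (6): P, Q, R, S, T, U
  1-simplices (12): PQ, PR, PS, PT, QR, QT, QU, RS, RU, ST, SU, TU
  2-simplices (8): PQR, PQT, PRS, PST, QRU, QTU, RSU, STU

so the chain groups are C_0 ≅ Z^6, C_1 ≅ Z^12, C_2 ≅ Z^8.

∂_1: C_1 → C_0 sends each edge [p,q] (with p < q) to q − p. For instance
  ∂SU = U − S.
As a 6×12 matrix over Z this has rank 5, with invariant factors (1,1,1,1,1).

∂_2: C_2 → C_1 acts by ∂[p,q,r] = [q,r] − [p,r] + [p,q]. For instance
  ∂PRS = RS − PS + PR,
  ∂RSU = SU − RU + RS.
This gives a 12×8 integer matrix of rank 7; reducing to Smith normal form yields diagonal entries (1,1,1,1,1,1,1).

Now H_k = ker ∂_k / im ∂_{k+1}, so:

  H_0: rank C_0 − rank ∂_1 = 6 − 5 = 1, and the invariant factors of ∂_1 are all 1, so H_0 = Z.
  H_1: rank ker ∂_1 − rank ∂_2 = (12 − 5) − 7 = 0, and the invariant factors of ∂_2 are all 1, so H_1 = 0.
  H_2: rank ker ∂_2 − rank ∂_3 = (8 − 7) − 0 = 1, and there is no ∂_3, so H_2 = Z.

Hence the Betti numbers are b_0 = 1, b_1 = 0, b_2 = 1.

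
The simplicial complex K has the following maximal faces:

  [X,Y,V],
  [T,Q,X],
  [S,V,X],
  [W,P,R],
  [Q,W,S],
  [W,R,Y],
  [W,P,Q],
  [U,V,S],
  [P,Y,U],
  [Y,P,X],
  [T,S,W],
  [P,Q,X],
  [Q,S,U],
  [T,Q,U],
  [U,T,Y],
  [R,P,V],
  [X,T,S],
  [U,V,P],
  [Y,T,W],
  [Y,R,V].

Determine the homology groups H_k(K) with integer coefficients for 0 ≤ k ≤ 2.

H_0 ≅ Z,  H_1 ≅ Z ⊕ Z/2,  H_2 = 0.

Take the total order P < Q < R < S < T < U < V < W < X < Y on the vertex set. Then K (dimension 2) consists of the simplices:

  0-simplices (10): P, Q, R, S, T, U, V, W, X, Y
  1-simplices (30): PQ, PR, PU, PV, PW, PX, PY, QS, QT, QU, QW, QX, RV, RW, RY, ST, SU, SV, SW, SX, TU, TW, TX, TY, UV, UY, VX, VY, WY, XY
  2-simplices (20): PQW, PQX, PRV, PRW, PUV, PUY, PXY, QSU, QSW, QTU, QTX, RVY, RWY, STW, STX, SUV, SVX, TUY, TWY, VXY

so the chain groups are C_0 ≅ Z^10, C_1 ≅ Z^30, C_2 ≅ Z^20.

The boundary map ∂_1: C_1 → C_0 maps an edge to its endpoints' difference, ∂[p,q] = q − p.
This gives a 10×30 integer matrix of rank 9; reducing to Smith normal form yields diagonal entries (1,1,1,1,1,1,1,1,1).

The boundary map ∂_2: C_2 → C_1 sends each 2-simplex [p,q,r] to [q,r] − [p,r] + [p,q]. For instance
  ∂PQX = QX − PX + PQ,
  ∂RWY = WY − RY + RW.
This gives a 30×20 integer matrix of rank 20; reducing to Smith normal form yields diagonal entries (1,1,1,1,1,1,1,1,1,1,1,1,1,1,1,1,1,1,1,2).

From H_k ≅ ker(∂_k) / im(∂_{k+1}) we obtain:

  H_0: rank C_0 − rank ∂_1 = 10 − 9 = 1, and the invariant factors of ∂_1 are all 1, so H_0 = Z.
  H_1: rank ker ∂_1 − rank ∂_2 = (30 − 9) − 20 = 1, and ∂_2 has invariant factor 2 > 1, so H_1 = Z ⊕ Z/2.
  H_2: rank ker ∂_2 − rank ∂_3 = (20 − 20) − 0 = 0, and there is no ∂_3, so H_2 = 0.

(K is a triangulation of the Klein bottle.)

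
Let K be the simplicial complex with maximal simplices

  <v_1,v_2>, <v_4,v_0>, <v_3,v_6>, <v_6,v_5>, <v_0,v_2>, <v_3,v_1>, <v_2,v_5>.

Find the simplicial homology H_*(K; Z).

H_0 ≅ Z,  H_1 ≅ Z.

Fix the vertex order v_0 < v_1 < v_2 < v_3 < v_4 < v_5 < v_6 and write every simplex with vertices in increasing order. Then dim K = 1 and the simplices of K are:

  0-simplices (7): [v_0], [v_1], [v_2], [v_3], [v_4], [v_5], [v_6]
  1-simplices (7): [v_0,v_2], [v_0,v_4], [v_1,v_2], [v_1,v_3], [v_2,v_5], [v_3,v_6], [v_5,v_6]

Hence C_0 ≅ Z^7, C_1 ≅ Z^7.

Boundary ∂_1: C_1 → C_0 maps an edge to its endpoints' difference, ∂[p,q] = q − p.
This gives a 7×7 integer matrix of rank 6; reducing to Smith normal form yields diagonal entries (1,1,1,1,1,1).

Reading off H_k = ker ∂_k / im ∂_{k+1}:

  H_0: rank C_0 − rank ∂_1 = 7 − 6 = 1, and the invariant factors of ∂_1 are all 1, so H_0 = Z.
  H_1: rank ker ∂_1 − rank ∂_2 = (7 − 6) − 0 = 1, and there is no ∂_2, so H_1 = Z.

As a check, the Euler characteristic is 7 − 7 = 0, which agrees with 1 − 1 = 0.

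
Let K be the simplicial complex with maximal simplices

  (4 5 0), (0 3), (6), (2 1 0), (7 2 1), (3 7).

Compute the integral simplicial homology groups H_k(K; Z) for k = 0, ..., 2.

H_0 ≅ Z^2,  H_1 ≅ Z,  H_2 = 0.

K has 8 vertices, 10 edges, 3 triangles.
rank ∂_0 = 0, rank ∂_1 = 6 ⇒ b_0 = 8 − 0 − 6 = 2; all invariant factors of ∂_1 are 1 so no torsion. So H_0 ≅ Z^2.
rank ∂_1 = 6, rank ∂_2 = 3 ⇒ b_1 = 10 − 6 − 3 = 1; all invariant factors of ∂_2 are 1 so no torsion. So H_1 ≅ Z.
rank ∂_2 = 3, rank ∂_3 = 0 ⇒ b_2 = 3 − 3 − 0 = 0. So H_2 ≅ 0.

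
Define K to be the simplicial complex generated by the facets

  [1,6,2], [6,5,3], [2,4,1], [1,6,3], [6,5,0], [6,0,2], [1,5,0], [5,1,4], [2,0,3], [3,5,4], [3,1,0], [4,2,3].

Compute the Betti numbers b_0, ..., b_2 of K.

b_0 = 1, b_1 = 0, b_2 = 0.

Fix the vertex order 0 < 1 < 2 < 3 < 4 < 5 < 6 and write every simplex with vertices in increasing order. Then dim K = 2 and the simplices of K are:

  0-simplices (7): [0], [1], [2], [3], [4], [5], [6]
  1-simplices (18): [0,1], [0,2], [0,3], [0,5], [0,6], [1,2], [1,3], [1,4], [1,5], [1,6], [2,3], [2,4], [2,6], [3,4], [3,5], [3,6], [4,5], [5,6]
  2-simplices (12): [0,1,3], [0,1,5], [0,2,3], [0,2,6], [0,5,6], [1,2,4], [1,2,6], [1,3,6], [1,4,5], [2,3,4], [3,4,5], [3,5,6]

giving chain groups C_0 ≅ Z^7, C_1 ≅ Z^18, C_2 ≅ Z^12.

The boundary map ∂_1: C_1 → C_0 sends each edge [p,q] (with p < q) to q − p.
This gives a 7×18 integer matrix of rank 6; reducing to Smith normal form yields diagonal entries (1,1,1,1,1,1).

The boundary map ∂_2: C_2 → C_1 acts by ∂[p,q,r] = [q,r] − [p,r] + [p,q]. For instance
  ∂[3,5,6] = [5,6] − [3,6] + [3,5],
  ∂[1,2,6] = [2,6] − [1,6] + [1,2].
The resulting 18×12 matrix has rank 12, and its Smith normal form has invariant factors (1,1,1,1,1,1,1,1,1,1,1,2).

Now H_k = ker ∂_k / im ∂_{k+1}, so:

  H_0: rank C_0 − rank ∂_1 = 7 − 6 = 1, and the invariant factors of ∂_1 are all 1, so H_0 = Z.
  H_1: rank ker ∂_1 − rank ∂_2 = (18 − 6) − 12 = 0, and ∂_2 has invariant factor 2 > 1, so H_1 = Z_2.
  H_2: rank ker ∂_2 − rank ∂_3 = (12 − 12) − 0 = 0, and there is no ∂_3, so H_2 = 0.

(K is a triangulation of the real projective plane RP^2.)

Hence the Betti numbers are b_0 = 1, b_1 = 0, b_2 = 0.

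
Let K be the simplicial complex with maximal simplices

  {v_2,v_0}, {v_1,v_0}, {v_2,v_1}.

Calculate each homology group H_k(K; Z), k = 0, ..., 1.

H_0 ≅ Z,  H_1 ≅ Z.

Order the vertices as v_0 < v_1 < v_2. Listing each simplex with vertices in this order, K has dimension 1 with simplices:

  0-simplices (3): [v_0], [v_1], [v_2]
  1-simplices (3): [v_0,v_1], [v_0,v_2], [v_1,v_2]

so the chain groups are C_0 ≅ Z^3, C_1 ≅ Z^3.

∂_1: C_1 → C_0 sends each edge [p,q] (with p < q) to q − p.
The resulting 3×3 matrix has rank 2, and its Smith normal form has invariant factors (1,1).

Now H_k = ker ∂_k / im ∂_{k+1}, so:

  H_0: rank C_0 − rank ∂_1 = 3 − 2 = 1, and the invariant factors of ∂_1 are all 1, so H_0 = Z.
  H_1: rank ker ∂_1 − rank ∂_2 = (3 − 2) − 0 = 1, and there is no ∂_2, so H_1 = Z.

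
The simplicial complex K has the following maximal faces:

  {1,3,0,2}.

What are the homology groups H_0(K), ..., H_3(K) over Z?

We work with the vertex ordering 0 < 1 < 2 < 3. The simplices of K, each written with vertices in increasing order, are:

  0-simplices (4): [0], [1], [2], [3]
  1-simplices (6): [0,1], [0,2], [0,3], [1,2], [1,3], [2,3]
  2-simplices (4): [0,1,2], [0,1,3], [0,2,3], [1,2,3]
  3-simplices (1): [0,1,2,3]

giving chain groups C_0 ≅ Z^4, C_1 ≅ Z^6, C_2 ≅ Z^4, C_3 ≅ Z^1.

Boundary ∂_1: C_1 → C_0 maps an edge to its endpoints' difference, ∂[p,q] = q − p. For instance
  ∂[2,3] = [3] − [2].
As a 4×6 matrix over Z this has rank 3, with invariant factors (1,1,1).

∂_2: C_2 → C_1 acts by ∂[p,q,r] = [q,r] − [p,r] + [p,q]. For instance
  ∂[1,2,3] = [2,3] − [1,3] + [1,2],
  ∂[0,1,3] = [1,3] − [0,3] + [0,1].
This gives a 6×4 integer matrix of rank 3; reducing to Smith normal form yields diagonal entries (1,1,1).

Boundary ∂_3: C_3 → C_2 sends each 3-simplex σ to the alternating sum Σ_i (−1)^i (σ with its i-th vertex removed). For instance
  ∂[0,1,2,3] = [1,2,3] − [0,2,3] + [0,1,3] − [0,1,2].
As a 4×1 matrix over Z this has rank 1, with invariant factors (1).

From H_k ≅ ker(∂_k) / im(∂_{k+1}) we obtain:

  H_0: rank C_0 − rank ∂_1 = 4 − 3 = 1, and the invariant factors of ∂_1 are all 1, so H_0 = Z.
  H_1: rank ker ∂_1 − rank ∂_2 = (6 − 3) − 3 = 0, and the invariant factors of ∂_2 are all 1, so H_1 = 0.
  H_2: rank ker ∂_2 − rank ∂_3 = (4 − 3) − 1 = 0, and the invariant factors of ∂_3 are all 1, so H_2 = 0.
  H_3: rank ker ∂_3 − rank ∂_4 = (1 − 1) − 0 = 0, and there is no ∂_4, so H_3 = 0.

(K is a triangulation of the 3-simplex.)

H_0 = Z,  H_1 = 0,  H_2 = 0,  H_3 = 0.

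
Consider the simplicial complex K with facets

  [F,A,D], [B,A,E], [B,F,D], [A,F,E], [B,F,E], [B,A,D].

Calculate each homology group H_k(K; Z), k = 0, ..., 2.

We work with the vertex ordering A < B < D < E < F. The simplices of K, each written with vertices in increasing order, are:

  0-simplices (5): A, B, D, E, F
  1-simplices (9): AB, AD, AE, AF, BD, BE, BF, DF, EF
  2-simplices (6): ABD, ABE, ADF, AEF, BDF, BEF

so the chain groups are C_0 ≅ Z^5, C_1 ≅ Z^9, C_2 ≅ Z^6.

∂_1: C_1 → C_0 maps an edge to its endpoints' difference, ∂[p,q] = q − p. For instance
  ∂BF = F − B.
As a 5×9 matrix over Z this has rank 4, with invariant factors (1,1,1,1).

The boundary map ∂_2: C_2 → C_1 acts by ∂[p,q,r] = [q,r] − [p,r] + [p,q]. For instance
  ∂BDF = DF − BF + BD,
  ∂ADF = DF − AF + AD.
The resulting 9×6 matrix has rank 5, and its Smith normal form has invariant factors (1,1,1,1,1).

From H_k ≅ ker(∂_k) / im(∂_{k+1}) we obtain:

  H_0: rank C_0 − rank ∂_1 = 5 − 4 = 1, and the invariant factors of ∂_1 are all 1, so H_0 ≅ Z.
  H_1: rank ker ∂_1 − rank ∂_2 = (9 − 4) − 5 = 0, and the invariant factors of ∂_2 are all 1, so H_1 ≅ 0.
  H_2: rank ker ∂_2 − rank ∂_3 = (6 − 5) − 0 = 1, and there is no ∂_3, so H_2 ≅ Z.

(K is a triangulation of the 2-sphere S^2.)

H_0 = Z,  H_1 = 0,  H_2 = Z.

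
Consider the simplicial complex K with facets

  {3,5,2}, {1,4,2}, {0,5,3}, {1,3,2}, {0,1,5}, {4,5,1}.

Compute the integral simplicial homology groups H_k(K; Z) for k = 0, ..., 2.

H_0 = Z,  H_1 = Z,  H_2 = 0.

We work with the vertex ordering 0 < 1 < 2 < 3 < 4 < 5. The simplices of K, each written with vertices in increasing order, are:

  0-simplices (6): [0], [1], [2], [3], [4], [5]
  1-simplices (12): [0,1], [0,3], [0,5], [1,2], [1,3], [1,4], [1,5], [2,3], [2,4], [2,5], [3,5], [4,5]
  2-simplices (6): [0,1,5], [0,3,5], [1,2,3], [1,2,4], [1,4,5], [2,3,5]

giving chain groups C_0 ≅ Z^6, C_1 ≅ Z^12, C_2 ≅ Z^6.

∂_1: C_1 → C_0 sends each edge [p,q] (with p < q) to q − p. For instance
  ∂[1,4] = [4] − [1].
The resulting 6×12 matrix has rank 5, and its Smith normal form has invariant factors (1,1,1,1,1).

The boundary map ∂_2: C_2 → C_1 sends each 2-simplex [p,q,r] to [q,r] − [p,r] + [p,q]. For instance
  ∂[0,3,5] = [3,5] − [0,5] + [0,3],
  ∂[0,1,5] = [1,5] − [0,5] + [0,1].
The 12×6 boundary matrix has rank 6 and Smith normal form diag(1,1,1,1,1,1).

Now H_k = ker ∂_k / im ∂_{k+1}, so:

  H_0: rank C_0 − rank ∂_1 = 6 − 5 = 1, and the invariant factors of ∂_1 are all 1, so H_0 ≅ Z.
  H_1: rank ker ∂_1 − rank ∂_2 = (12 − 5) − 6 = 1, and the invariant factors of ∂_2 are all 1, so H_1 ≅ Z.
  H_2: rank ker ∂_2 − rank ∂_3 = (6 − 6) − 0 = 0, and there is no ∂_3, so H_2 ≅ 0.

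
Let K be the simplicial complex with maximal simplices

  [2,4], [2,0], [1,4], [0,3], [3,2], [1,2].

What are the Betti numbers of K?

b_0 = 1, b_1 = 2.

K has 5 vertices, 6 edges.
rank ∂_0 = 0, rank ∂_1 = 4 ⇒ b_0 = 5 − 0 − 4 = 1; all invariant factors of ∂_1 are 1 so no torsion. So H_0 = Z.
rank ∂_1 = 4, rank ∂_2 = 0 ⇒ b_1 = 6 − 4 − 0 = 2. So H_1 = Z^2.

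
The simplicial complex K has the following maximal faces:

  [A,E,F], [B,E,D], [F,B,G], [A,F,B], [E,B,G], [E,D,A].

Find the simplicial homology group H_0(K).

We work with the vertex ordering A < B < D < E < F < G. The simplices of K, each written with vertices in increasing order, are:

  0-simplices (6): A, B, D, E, F, G
  1-simplices (12): AB, AD, AE, AF, BD, BE, BF, BG, DE, EF, EG, FG
  2-simplices (6): ABF, ADE, AEF, BDE, BEG, BFG

so the chain groups are C_0 ≅ Z^6, C_1 ≅ Z^12, C_2 ≅ Z^6.

Boundary ∂_1: C_1 → C_0 maps an edge to its endpoints' difference, ∂[p,q] = q − p. For instance
  ∂AB = B − A.
The resulting 6×12 matrix has rank 5, and its Smith normal form has invariant factors (1,1,1,1,1).

∂_2: C_2 → C_1 maps a triangle to the signed sum of its edges. For instance
  ∂AEF = EF − AF + AE,
  ∂ADE = DE − AE + AD.
This gives a 12×6 integer matrix of rank 6; reducing to Smith normal form yields diagonal entries (1,1,1,1,1,1).

Computing H_k = (kernel of ∂_k) / (image of ∂_{k+1}):

  H_0: rank C_0 − rank ∂_1 = 6 − 5 = 1, and the invariant factors of ∂_1 are all 1, so H_0 = Z.

H_0 = Z.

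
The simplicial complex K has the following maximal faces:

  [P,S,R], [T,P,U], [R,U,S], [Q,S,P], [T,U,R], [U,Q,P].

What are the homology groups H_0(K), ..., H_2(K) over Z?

Fix the vertex order P < Q < R < S < T < U and write every simplex with vertices in increasing order. Then dim K = 2 and the simplices of K are:

  0-simplices (6): P, Q, R, S, T, U
  1-simplices (12): PQ, PR, PS, PT, PU, QS, QU, RS, RT, RU, SU, TU
  2-simplices (6): PQS, PQU, PRS, PTU, RSU, RTU

so the chain groups are C_0 ≅ Z^6, C_1 ≅ Z^12, C_2 ≅ Z^6.

∂_1: C_1 → C_0 is given by ∂[p,q] = [q] − [p].
As a 6×12 matrix over Z this has rank 5, with invariant factors (1,1,1,1,1).

Boundary ∂_2: C_2 → C_1 maps a triangle to the signed sum of its edges. For instance
  ∂PQS = QS − PS + PQ,
  ∂PQU = QU − PU + PQ.
As a 12×6 matrix over Z this has rank 6, with invariant factors (1,1,1,1,1,1).

From H_k ≅ ker(∂_k) / im(∂_{k+1}) we obtain:

  H_0: rank C_0 − rank ∂_1 = 6 − 5 = 1, and the invariant factors of ∂_1 are all 1, so H_0 ≅ Z.
  H_1: rank ker ∂_1 − rank ∂_2 = (12 − 5) − 6 = 1, and the invariant factors of ∂_2 are all 1, so H_1 ≅ Z.
  H_2: rank ker ∂_2 − rank ∂_3 = (6 − 6) − 0 = 0, and there is no ∂_3, so H_2 ≅ 0.

H_0 ≅ Z,  H_1 ≅ Z,  H_2 = 0.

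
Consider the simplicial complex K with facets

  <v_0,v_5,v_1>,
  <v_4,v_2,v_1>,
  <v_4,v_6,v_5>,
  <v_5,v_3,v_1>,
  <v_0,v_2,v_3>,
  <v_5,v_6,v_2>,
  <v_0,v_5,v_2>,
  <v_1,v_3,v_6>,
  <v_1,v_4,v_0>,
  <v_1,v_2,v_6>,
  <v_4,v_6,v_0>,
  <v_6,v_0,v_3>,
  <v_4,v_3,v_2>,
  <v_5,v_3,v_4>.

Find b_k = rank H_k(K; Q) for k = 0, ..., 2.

b_0 = 1, b_1 = 2, b_2 = 1.

Take the total order v_0 < v_1 < v_2 < v_3 < v_4 < v_5 < v_6 on the vertex set. Then K (dimension 2) consists of the simplices:

  0-simplices (7): [v_0], [v_1], [v_2], [v_3], [v_4], [v_5], [v_6]
  1-simplices (21): (21 of them)
  2-simplices (14): (14 of them)

so the chain groups are C_0 ≅ Z^7, C_1 ≅ Z^21, C_2 ≅ Z^14.

∂_1: C_1 → C_0 is given by ∂[p,q] = [q] − [p]. For instance
  ∂[v_4,v_5] = [v_5] − [v_4].
The 7×21 boundary matrix has rank 6 and Smith normal form diag(1,1,1,1,1,1).

Boundary ∂_2: C_2 → C_1 maps a triangle to the signed sum of its edges. For instance
  ∂[v_2,v_5,v_6] = [v_5,v_6] − [v_2,v_6] + [v_2,v_5],
  ∂[v_1,v_2,v_6] = [v_2,v_6] − [v_1,v_6] + [v_1,v_2].
The 21×14 boundary matrix has rank 13 and Smith normal form diag(1,1,1,1,1,1,1,1,1,1,1,1,1).

Now H_k = ker ∂_k / im ∂_{k+1}, so:

  H_0: rank C_0 − rank ∂_1 = 7 − 6 = 1, and the invariant factors of ∂_1 are all 1, so H_0 ≅ Z.
  H_1: rank ker ∂_1 − rank ∂_2 = (21 − 6) − 13 = 2, and the invariant factors of ∂_2 are all 1, so H_1 ≅ Z^2.
  H_2: rank ker ∂_2 − rank ∂_3 = (14 − 13) − 0 = 1, and there is no ∂_3, so H_2 ≅ Z.

(K is a triangulation of the torus T^2.)

Hence the Betti numbers are b_0 = 1, b_1 = 2, b_2 = 1.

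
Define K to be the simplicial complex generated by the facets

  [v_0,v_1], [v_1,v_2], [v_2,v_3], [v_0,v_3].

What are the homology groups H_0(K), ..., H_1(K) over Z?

Fix the vertex order v_0 < v_1 < v_2 < v_3 and write every simplex with vertices in increasing order. Then dim K = 1 and the simplices of K are:

  0-simplices (4): [v_0], [v_1], [v_2], [v_3]
  1-simplices (4): [v_0,v_1], [v_0,v_3], [v_1,v_2], [v_2,v_3]

so the chain groups are C_0 ≅ Z^4, C_1 ≅ Z^4.

∂_1: C_1 → C_0 sends each edge [p,q] (with p < q) to q − p.
The 4×4 boundary matrix has rank 3 and Smith normal form diag(1,1,1).

Reading off H_k = ker ∂_k / im ∂_{k+1}:

  H_0: rank C_0 − rank ∂_1 = 4 − 3 = 1, and the invariant factors of ∂_1 are all 1, so H_0 = Z.
  H_1: rank ker ∂_1 − rank ∂_2 = (4 − 3) − 0 = 1, and there is no ∂_2, so H_1 = Z.

H_0 ≅ Z,  H_1 ≅ Z.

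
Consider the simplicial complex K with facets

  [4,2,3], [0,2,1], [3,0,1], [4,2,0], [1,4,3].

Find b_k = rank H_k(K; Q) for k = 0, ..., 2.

K has 5 vertices, 10 edges, 5 triangles.
rank ∂_0 = 0, rank ∂_1 = 4 ⇒ b_0 = 5 − 0 − 4 = 1; all invariant factors of ∂_1 are 1 so no torsion. So H_0 = Z.
rank ∂_1 = 4, rank ∂_2 = 5 ⇒ b_1 = 10 − 4 − 5 = 1; all invariant factors of ∂_2 are 1 so no torsion. So H_1 = Z.
rank ∂_2 = 5, rank ∂_3 = 0 ⇒ b_2 = 5 − 5 − 0 = 0. So H_2 = 0.

b_0 = 1, b_1 = 1, b_2 = 0.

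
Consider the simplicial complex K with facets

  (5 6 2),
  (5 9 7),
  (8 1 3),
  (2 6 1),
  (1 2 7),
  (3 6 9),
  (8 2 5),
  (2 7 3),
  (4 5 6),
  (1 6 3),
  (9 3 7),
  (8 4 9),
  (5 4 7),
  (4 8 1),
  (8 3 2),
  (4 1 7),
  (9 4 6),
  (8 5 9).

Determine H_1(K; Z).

Fix the vertex order 1 < 2 < 3 < 4 < 5 < 6 < 7 < 8 < 9 and write every simplex with vertices in increasing order. Then dim K = 2 and the simplices of K are:

  0-simplices (9): [1], [2], [3], [4], [5], [6], [7], [8], [9]
  1-simplices (27): (27 of them)
  2-simplices (18): [1,2,6], [1,2,7], [1,3,6], [1,3,8], [1,4,7], [1,4,8], [2,3,7], [2,3,8], [2,5,6], [2,5,8], [3,6,9], [3,7,9], [4,5,6], [4,5,7], [4,6,9], [4,8,9], [5,7,9], [5,8,9]

giving chain groups C_0 ≅ Z^9, C_1 ≅ Z^27, C_2 ≅ Z^18.

∂_1: C_1 → C_0 is given by ∂[p,q] = [q] − [p]. For instance
  ∂[3,9] = [9] − [3].
This gives a 9×27 integer matrix of rank 8; reducing to Smith normal form yields diagonal entries (1,1,1,1,1,1,1,1).

∂_2: C_2 → C_1 acts by ∂[p,q,r] = [q,r] − [p,r] + [p,q]. For instance
  ∂[3,6,9] = [6,9] − [3,9] + [3,6],
  ∂[1,2,6] = [2,6] − [1,6] + [1,2].
The resulting 27×18 matrix has rank 18, and its Smith normal form has invariant factors (1,1,1,1,1,1,1,1,1,1,1,1,1,1,1,1,1,2).

From H_k ≅ ker(∂_k) / im(∂_{k+1}) we obtain:

  H_1: rank ker ∂_1 − rank ∂_2 = (27 − 8) − 18 = 1, and ∂_2 has invariant factor 2 > 1, so H_1 ≅ Z ⊕ Z/2.

H_1 = Z ⊕ Z/2.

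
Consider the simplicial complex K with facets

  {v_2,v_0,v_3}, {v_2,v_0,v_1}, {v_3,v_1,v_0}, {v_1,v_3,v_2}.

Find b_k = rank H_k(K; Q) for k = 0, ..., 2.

b_0 = 1, b_1 = 0, b_2 = 1.

Fix the vertex order v_0 < v_1 < v_2 < v_3 and write every simplex with vertices in increasing order. Then dim K = 2 and the simplices of K are:

  0-simplices (4): [v_0], [v_1], [v_2], [v_3]
  1-simplices (6): [v_0,v_1], [v_0,v_2], [v_0,v_3], [v_1,v_2], [v_1,v_3], [v_2,v_3]
  2-simplices (4): [v_0,v_1,v_2], [v_0,v_1,v_3], [v_0,v_2,v_3], [v_1,v_2,v_3]

giving chain groups C_0 ≅ Z^4, C_1 ≅ Z^6, C_2 ≅ Z^4.

∂_1: C_1 → C_0 is given by ∂[p,q] = [q] − [p].
As a 4×6 matrix over Z this has rank 3, with invariant factors (1,1,1).

Boundary ∂_2: C_2 → C_1 sends each 2-simplex [p,q,r] to [q,r] − [p,r] + [p,q]. For instance
  ∂[v_1,v_2,v_3] = [v_2,v_3] − [v_1,v_3] + [v_1,v_2],
  ∂[v_0,v_1,v_2] = [v_1,v_2] − [v_0,v_2] + [v_0,v_1].
This gives a 6×4 integer matrix of rank 3; reducing to Smith normal form yields diagonal entries (1,1,1).

From H_k ≅ ker(∂_k) / im(∂_{k+1}) we obtain:

  H_0: rank C_0 − rank ∂_1 = 4 − 3 = 1, and the invariant factors of ∂_1 are all 1, so H_0 ≅ Z.
  H_1: rank ker ∂_1 − rank ∂_2 = (6 − 3) − 3 = 0, and the invariant factors of ∂_2 are all 1, so H_1 ≅ 0.
  H_2: rank ker ∂_2 − rank ∂_3 = (4 − 3) − 0 = 1, and there is no ∂_3, so H_2 ≅ Z.

As a check, the Euler characteristic is 4 − 6 + 4 = 2, which agrees with 1 − 0 + 1 = 2.
(K is a triangulation of the 2-sphere S^2.)

Hence the Betti numbers are b_0 = 1, b_1 = 0, b_2 = 1.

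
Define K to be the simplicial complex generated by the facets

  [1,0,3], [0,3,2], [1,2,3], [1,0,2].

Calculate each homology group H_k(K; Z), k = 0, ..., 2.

We work with the vertex ordering 0 < 1 < 2 < 3. The simplices of K, each written with vertices in increasing order, are:

  0-simplices (4): [0], [1], [2], [3]
  1-simplices (6): [0,1], [0,2], [0,3], [1,2], [1,3], [2,3]
  2-simplices (4): [0,1,2], [0,1,3], [0,2,3], [1,2,3]

giving chain groups C_0 ≅ Z^4, C_1 ≅ Z^6, C_2 ≅ Z^4.

The boundary map ∂_1: C_1 → C_0 maps an edge to its endpoints' difference, ∂[p,q] = q − p.
The resulting 4×6 matrix has rank 3, and its Smith normal form has invariant factors (1,1,1).

The boundary map ∂_2: C_2 → C_1 maps a triangle to the signed sum of its edges. For instance
  ∂[1,2,3] = [2,3] − [1,3] + [1,2],
  ∂[0,1,2] = [1,2] − [0,2] + [0,1].
As a 6×4 matrix over Z this has rank 3, with invariant factors (1,1,1).

From H_k ≅ ker(∂_k) / im(∂_{k+1}) we obtain:

  H_0: rank C_0 − rank ∂_1 = 4 − 3 = 1, and the invariant factors of ∂_1 are all 1, so H_0 ≅ Z.
  H_1: rank ker ∂_1 − rank ∂_2 = (6 − 3) − 3 = 0, and the invariant factors of ∂_2 are all 1, so H_1 ≅ 0.
  H_2: rank ker ∂_2 − rank ∂_3 = (4 − 3) − 0 = 1, and there is no ∂_3, so H_2 ≅ Z.

As a check, the Euler characteristic is 4 − 6 + 4 = 2, which agrees with 1 − 0 + 1 = 2.

H_0 ≅ Z,  H_1 = 0,  H_2 ≅ Z.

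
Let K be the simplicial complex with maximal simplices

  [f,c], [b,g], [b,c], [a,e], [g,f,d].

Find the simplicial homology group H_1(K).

Take the total order a < b < c < d < e < f < g on the vertex set. Then K (dimension 2) consists of the simplices:

  0-simplices (7): a, b, c, d, e, f, g
  1-simplices (7): ae, bc, bg, cf, df, dg, fg
  2-simplices (1): dfg

so the chain groups are C_0 ≅ Z^7, C_1 ≅ Z^7, C_2 ≅ Z^1.

Boundary ∂_1: C_1 → C_0 sends each edge [p,q] (with p < q) to q − p. For instance
  ∂df = f − d.
The resulting 7×7 matrix has rank 5, and its Smith normal form has invariant factors (1,1,1,1,1).

The boundary map ∂_2: C_2 → C_1 maps a triangle to the signed sum of its edges. For instance
  ∂dfg = fg − dg + df.
This gives a 7×1 integer matrix of rank 1; reducing to Smith normal form yields diagonal entries (1).

Now H_k = ker ∂_k / im ∂_{k+1}, so:

  H_1: rank ker ∂_1 − rank ∂_2 = (7 − 5) − 1 = 1, and the invariant factors of ∂_2 are all 1, so H_1 ≅ Z.

H_1 = Z.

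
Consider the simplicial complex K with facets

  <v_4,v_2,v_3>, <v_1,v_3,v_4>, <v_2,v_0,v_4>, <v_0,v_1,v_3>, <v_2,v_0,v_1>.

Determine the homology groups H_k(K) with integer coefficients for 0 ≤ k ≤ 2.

H_0 = Z,  H_1 = Z,  H_2 = 0.

K has 5 vertices, 10 edges, 5 triangles.
rank ∂_0 = 0, rank ∂_1 = 4 ⇒ b_0 = 5 − 0 − 4 = 1; all invariant factors of ∂_1 are 1 so no torsion. So H_0 = Z.
rank ∂_1 = 4, rank ∂_2 = 5 ⇒ b_1 = 10 − 4 − 5 = 1; all invariant factors of ∂_2 are 1 so no torsion. So H_1 = Z.
rank ∂_2 = 5, rank ∂_3 = 0 ⇒ b_2 = 5 − 5 − 0 = 0. So H_2 = 0.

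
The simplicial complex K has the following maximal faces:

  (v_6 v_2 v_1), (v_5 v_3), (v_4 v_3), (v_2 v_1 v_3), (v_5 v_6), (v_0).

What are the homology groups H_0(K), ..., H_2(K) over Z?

H_0 = Z^2,  H_1 = Z,  H_2 = 0.

Fix the vertex order v_0 < v_1 < v_2 < v_3 < v_4 < v_5 < v_6 and write every simplex with vertices in increasing order. Then dim K = 2 and the simplices of K are:

  0-simplices (7): [v_0], [v_1], [v_2], [v_3], [v_4], [v_5], [v_6]
  1-simplices (8): [v_1,v_2], [v_1,v_3], [v_1,v_6], [v_2,v_3], [v_2,v_6], [v_3,v_4], [v_3,v_5], [v_5,v_6]
  2-simplices (2): [v_1,v_2,v_3], [v_1,v_2,v_6]

giving chain groups C_0 ≅ Z^7, C_1 ≅ Z^8, C_2 ≅ Z^2.

The boundary map ∂_1: C_1 → C_0 maps an edge to its endpoints' difference, ∂[p,q] = q − p. For instance
  ∂[v_2,v_6] = [v_6] − [v_2].
As a 7×8 matrix over Z this has rank 5, with invariant factors (1,1,1,1,1).

∂_2: C_2 → C_1 sends each 2-simplex [p,q,r] to [q,r] − [p,r] + [p,q]. For instance
  ∂[v_1,v_2,v_3] = [v_2,v_3] − [v_1,v_3] + [v_1,v_2],
  ∂[v_1,v_2,v_6] = [v_2,v_6] − [v_1,v_6] + [v_1,v_2].
The 8×2 boundary matrix has rank 2 and Smith normal form diag(1,1).

Reading off H_k = ker ∂_k / im ∂_{k+1}:

  H_0: rank C_0 − rank ∂_1 = 7 − 5 = 2, and the invariant factors of ∂_1 are all 1, so H_0 = Z^2.
  H_1: rank ker ∂_1 − rank ∂_2 = (8 − 5) − 2 = 1, and the invariant factors of ∂_2 are all 1, so H_1 = Z.
  H_2: rank ker ∂_2 − rank ∂_3 = (2 − 2) − 0 = 0, and there is no ∂_3, so H_2 = 0.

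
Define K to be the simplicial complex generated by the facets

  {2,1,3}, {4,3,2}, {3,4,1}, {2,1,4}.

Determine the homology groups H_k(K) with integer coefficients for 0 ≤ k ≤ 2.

Order the vertices as 1 < 2 < 3 < 4. Listing each simplex with vertices in this order, K has dimension 2 with simplices:

  0-simplices (4): [1], [2], [3], [4]
  1-simplices (6): [1,2], [1,3], [1,4], [2,3], [2,4], [3,4]
  2-simplices (4): [1,2,3], [1,2,4], [1,3,4], [2,3,4]

Hence C_0 ≅ Z^4, C_1 ≅ Z^6, C_2 ≅ Z^4.

The boundary map ∂_1: C_1 → C_0 maps an edge to its endpoints' difference, ∂[p,q] = q − p.
The 4×6 boundary matrix has rank 3 and Smith normal form diag(1,1,1).

The boundary map ∂_2: C_2 → C_1 maps a triangle to the signed sum of its edges. For instance
  ∂[1,3,4] = [3,4] − [1,4] + [1,3],
  ∂[2,3,4] = [3,4] − [2,4] + [2,3].
This gives a 6×4 integer matrix of rank 3; reducing to Smith normal form yields diagonal entries (1,1,1).

Reading off H_k = ker ∂_k / im ∂_{k+1}:

  H_0: rank C_0 − rank ∂_1 = 4 − 3 = 1, and the invariant factors of ∂_1 are all 1, so H_0 ≅ Z.
  H_1: rank ker ∂_1 − rank ∂_2 = (6 − 3) − 3 = 0, and the invariant factors of ∂_2 are all 1, so H_1 ≅ 0.
  H_2: rank ker ∂_2 − rank ∂_3 = (4 − 3) − 0 = 1, and there is no ∂_3, so H_2 ≅ Z.

H_0 ≅ Z,  H_1 = 0,  H_2 ≅ Z.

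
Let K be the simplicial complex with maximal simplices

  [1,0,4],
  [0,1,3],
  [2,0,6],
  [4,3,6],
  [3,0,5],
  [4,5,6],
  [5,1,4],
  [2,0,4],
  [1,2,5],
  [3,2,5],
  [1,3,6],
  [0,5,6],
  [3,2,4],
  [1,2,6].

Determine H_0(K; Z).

H_0 = Z.

We work with the vertex ordering 0 < 1 < 2 < 3 < 4 < 5 < 6. The simplices of K, each written with vertices in increasing order, are:

  0-simplices (7): [0], [1], [2], [3], [4], [5], [6]
  1-simplices (21): [0,1], [0,2], [0,3], [0,4], [0,5], [0,6], [1,2], [1,3], [1,4], [1,5], [1,6], [2,3], [2,4], [2,5], [2,6], [3,4], [3,5], [3,6], [4,5], [4,6], [5,6]
  2-simplices (14): [0,1,3], [0,1,4], [0,2,4], [0,2,6], [0,3,5], [0,5,6], [1,2,5], [1,2,6], [1,3,6], [1,4,5], [2,3,4], [2,3,5], [3,4,6], [4,5,6]

so the chain groups are C_0 ≅ Z^7, C_1 ≅ Z^21, C_2 ≅ Z^14.

The boundary map ∂_1: C_1 → C_0 sends each edge [p,q] (with p < q) to q − p. For instance
  ∂[4,6] = [6] − [4].
The resulting 7×21 matrix has rank 6, and its Smith normal form has invariant factors (1,1,1,1,1,1).

The boundary map ∂_2: C_2 → C_1 maps a triangle to the signed sum of its edges. For instance
  ∂[2,3,4] = [3,4] − [2,4] + [2,3],
  ∂[3,4,6] = [4,6] − [3,6] + [3,4].
The resulting 21×14 matrix has rank 13, and its Smith normal form has invariant factors (1,1,1,1,1,1,1,1,1,1,1,1,1).

Computing H_k = (kernel of ∂_k) / (image of ∂_{k+1}):

  H_0: rank C_0 − rank ∂_1 = 7 − 6 = 1, and the invariant factors of ∂_1 are all 1, so H_0 = Z.

(K is a triangulation of the torus T^2.)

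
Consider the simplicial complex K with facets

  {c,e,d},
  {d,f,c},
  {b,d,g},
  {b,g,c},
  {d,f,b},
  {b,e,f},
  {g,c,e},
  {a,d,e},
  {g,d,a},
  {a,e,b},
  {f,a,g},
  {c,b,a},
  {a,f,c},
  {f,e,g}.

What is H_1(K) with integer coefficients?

H_1 ≅ Z^2.

Order the vertices as a < b < c < d < e < f < g. Listing each simplex with vertices in this order, K has dimension 2 with simplices:

  0-simplices (7): a, b, c, d, e, f, g
  1-simplices (21): ab, ac, ad, ae, af, ag, bc, bd, be, bf, bg, cd, ce, cf, cg, de, df, dg, ef, eg, fg
  2-simplices (14): abc, abe, acf, ade, adg, afg, bcg, bdf, bdg, bef, cde, cdf, ceg, efg

so the chain groups are C_0 ≅ Z^7, C_1 ≅ Z^21, C_2 ≅ Z^14.

Boundary ∂_1: C_1 → C_0 maps an edge to its endpoints' difference, ∂[p,q] = q − p. For instance
  ∂ad = d − a.
The 7×21 boundary matrix has rank 6 and Smith normal form diag(1,1,1,1,1,1).

Boundary ∂_2: C_2 → C_1 sends each 2-simplex [p,q,r] to [q,r] − [p,r] + [p,q]. For instance
  ∂bdg = dg − bg + bd,
  ∂efg = fg − eg + ef.
This gives a 21×14 integer matrix of rank 13; reducing to Smith normal form yields diagonal entries (1,1,1,1,1,1,1,1,1,1,1,1,1).

Now H_k = ker ∂_k / im ∂_{k+1}, so:

  H_1: rank ker ∂_1 − rank ∂_2 = (21 − 6) − 13 = 2, and the invariant factors of ∂_2 are all 1, so H_1 ≅ Z^2.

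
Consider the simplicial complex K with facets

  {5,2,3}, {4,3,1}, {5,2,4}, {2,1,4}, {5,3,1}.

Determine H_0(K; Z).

Order the vertices as 1 < 2 < 3 < 4 < 5. Listing each simplex with vertices in this order, K has dimension 2 with simplices:

  0-simplices (5): [1], [2], [3], [4], [5]
  1-simplices (10): [1,2], [1,3], [1,4], [1,5], [2,3], [2,4], [2,5], [3,4], [3,5], [4,5]
  2-simplices (5): [1,2,4], [1,3,4], [1,3,5], [2,3,5], [2,4,5]

Hence C_0 ≅ Z^5, C_1 ≅ Z^10, C_2 ≅ Z^5.

The boundary map ∂_1: C_1 → C_0 maps an edge to its endpoints' difference, ∂[p,q] = q − p.
The resulting 5×10 matrix has rank 4, and its Smith normal form has invariant factors (1,1,1,1).

∂_2: C_2 → C_1 sends each 2-simplex [p,q,r] to [q,r] − [p,r] + [p,q]. For instance
  ∂[2,4,5] = [4,5] − [2,5] + [2,4],
  ∂[1,3,4] = [3,4] − [1,4] + [1,3].
This gives a 10×5 integer matrix of rank 5; reducing to Smith normal form yields diagonal entries (1,1,1,1,1).

From H_k ≅ ker(∂_k) / im(∂_{k+1}) we obtain:

  H_0: rank C_0 − rank ∂_1 = 5 − 4 = 1, and the invariant factors of ∂_1 are all 1, so H_0 ≅ Z.

H_0 ≅ Z.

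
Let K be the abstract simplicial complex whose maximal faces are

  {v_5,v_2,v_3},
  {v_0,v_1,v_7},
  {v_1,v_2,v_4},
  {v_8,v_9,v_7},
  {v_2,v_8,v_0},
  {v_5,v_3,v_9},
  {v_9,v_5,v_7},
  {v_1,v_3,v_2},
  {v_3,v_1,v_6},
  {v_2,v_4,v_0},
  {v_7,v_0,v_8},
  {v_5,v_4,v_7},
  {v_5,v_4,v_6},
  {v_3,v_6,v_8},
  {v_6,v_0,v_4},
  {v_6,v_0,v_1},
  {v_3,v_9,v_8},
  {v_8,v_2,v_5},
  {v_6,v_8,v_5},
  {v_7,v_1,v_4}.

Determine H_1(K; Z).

Order the vertices as v_0 < v_1 < v_2 < v_3 < v_4 < v_5 < v_6 < v_7 < v_8 < v_9. Listing each simplex with vertices in this order, K has dimension 2 with simplices:

  0-simplices (10): [v_0], [v_1], [v_2], [v_3], [v_4], [v_5], [v_6], [v_7], [v_8], [v_9]
  1-simplices (30): (30 of them)
  2-simplices (20): (20 of them)

Hence C_0 ≅ Z^10, C_1 ≅ Z^30, C_2 ≅ Z^20.

Boundary ∂_1: C_1 → C_0 is given by ∂[p,q] = [q] − [p].
The resulting 10×30 matrix has rank 9, and its Smith normal form has invariant factors (1,1,1,1,1,1,1,1,1).

Boundary ∂_2: C_2 → C_1 sends each 2-simplex [p,q,r] to [q,r] − [p,r] + [p,q]. For instance
  ∂[v_7,v_8,v_9] = [v_8,v_9] − [v_7,v_9] + [v_7,v_8],
  ∂[v_0,v_1,v_6] = [v_1,v_6] − [v_0,v_6] + [v_0,v_1].
As a 30×20 matrix over Z this has rank 20, with invariant factors (1,1,1,1,1,1,1,1,1,1,1,1,1,1,1,1,1,1,1,2).

Now H_k = ker ∂_k / im ∂_{k+1}, so:

  H_1: rank ker ∂_1 − rank ∂_2 = (30 − 9) − 20 = 1, and ∂_2 has invariant factor 2 > 1, so H_1 ≅ Z ⊕ Z/2.

(K is a triangulation of the Klein bottle.)

H_1 ≅ Z ⊕ Z/2.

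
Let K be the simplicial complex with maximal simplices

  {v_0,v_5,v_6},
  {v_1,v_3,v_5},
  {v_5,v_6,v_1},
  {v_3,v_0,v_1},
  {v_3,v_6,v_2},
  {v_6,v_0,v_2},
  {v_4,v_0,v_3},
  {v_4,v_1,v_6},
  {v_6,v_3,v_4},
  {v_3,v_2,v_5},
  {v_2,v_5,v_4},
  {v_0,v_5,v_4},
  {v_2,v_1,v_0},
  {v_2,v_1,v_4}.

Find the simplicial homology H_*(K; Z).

We work with the vertex ordering v_0 < v_1 < v_2 < v_3 < v_4 < v_5 < v_6. The simplices of K, each written with vertices in increasing order, are:

  0-simplices (7): [v_0], [v_1], [v_2], [v_3], [v_4], [v_5], [v_6]
  1-simplices (21): (21 of them)
  2-simplices (14): (14 of them)

Hence C_0 ≅ Z^7, C_1 ≅ Z^21, C_2 ≅ Z^14.

Boundary ∂_1: C_1 → C_0 maps an edge to its endpoints' difference, ∂[p,q] = q − p. For instance
  ∂[v_5,v_6] = [v_6] − [v_5].
The 7×21 boundary matrix has rank 6 and Smith normal form diag(1,1,1,1,1,1).

Boundary ∂_2: C_2 → C_1 sends each 2-simplex [p,q,r] to [q,r] − [p,r] + [p,q]. For instance
  ∂[v_0,v_3,v_4] = [v_3,v_4] − [v_0,v_4] + [v_0,v_3],
  ∂[v_0,v_1,v_2] = [v_1,v_2] − [v_0,v_2] + [v_0,v_1].
This gives a 21×14 integer matrix of rank 13; reducing to Smith normal form yields diagonal entries (1,1,1,1,1,1,1,1,1,1,1,1,1).

Computing H_k = (kernel of ∂_k) / (image of ∂_{k+1}):

  H_0: rank C_0 − rank ∂_1 = 7 − 6 = 1, and the invariant factors of ∂_1 are all 1, so H_0 = Z.
  H_1: rank ker ∂_1 − rank ∂_2 = (21 − 6) − 13 = 2, and the invariant factors of ∂_2 are all 1, so H_1 = Z^2.
  H_2: rank ker ∂_2 − rank ∂_3 = (14 − 13) − 0 = 1, and there is no ∂_3, so H_2 = Z.

H_0 = Z,  H_1 = Z^2,  H_2 = Z.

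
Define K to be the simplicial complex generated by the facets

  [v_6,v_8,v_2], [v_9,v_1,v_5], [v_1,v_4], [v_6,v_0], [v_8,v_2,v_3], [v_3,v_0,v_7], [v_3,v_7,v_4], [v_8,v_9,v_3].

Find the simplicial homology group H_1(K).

H_1 ≅ Z^2.

Take the total order v_0 < v_1 < v_2 < v_3 < v_4 < v_5 < v_6 < v_7 < v_8 < v_9 on the vertex set. Then K (dimension 2) consists of the simplices:

  0-simplices (10): [v_0], [v_1], [v_2], [v_3], [v_4], [v_5], [v_6], [v_7], [v_8], [v_9]
  1-simplices (17): (17 of them)
  2-simplices (6): [v_0,v_3,v_7], [v_1,v_5,v_9], [v_2,v_3,v_8], [v_2,v_6,v_8], [v_3,v_4,v_7], [v_3,v_8,v_9]

Hence C_0 ≅ Z^10, C_1 ≅ Z^17, C_2 ≅ Z^6.

Boundary ∂_1: C_1 → C_0 maps an edge to its endpoints' difference, ∂[p,q] = q − p. For instance
  ∂[v_4,v_7] = [v_7] − [v_4].
The 10×17 boundary matrix has rank 9 and Smith normal form diag(1,1,1,1,1,1,1,1,1).

Boundary ∂_2: C_2 → C_1 sends each 2-simplex [p,q,r] to [q,r] − [p,r] + [p,q]. For instance
  ∂[v_3,v_4,v_7] = [v_4,v_7] − [v_3,v_7] + [v_3,v_4],
  ∂[v_3,v_8,v_9] = [v_8,v_9] − [v_3,v_9] + [v_3,v_8].
The resulting 17×6 matrix has rank 6, and its Smith normal form has invariant factors (1,1,1,1,1,1).

Now H_k = ker ∂_k / im ∂_{k+1}, so:

  H_1: rank ker ∂_1 − rank ∂_2 = (17 − 9) − 6 = 2, and the invariant factors of ∂_2 are all 1, so H_1 = Z^2.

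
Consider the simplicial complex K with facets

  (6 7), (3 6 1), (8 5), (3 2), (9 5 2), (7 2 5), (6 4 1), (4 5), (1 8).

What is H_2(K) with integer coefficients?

We work with the vertex ordering 1 < 2 < 3 < 4 < 5 < 6 < 7 < 8 < 9. The simplices of K, each written with vertices in increasing order, are:

  0-simplices (9): [1], [2], [3], [4], [5], [6], [7], [8], [9]
  1-simplices (15): [1,3], [1,4], [1,6], [1,8], [2,3], [2,5], [2,7], [2,9], [3,6], [4,5], [4,6], [5,7], [5,8], [5,9], [6,7]
  2-simplices (4): [1,3,6], [1,4,6], [2,5,7], [2,5,9]

giving chain groups C_0 ≅ Z^9, C_1 ≅ Z^15, C_2 ≅ Z^4.

∂_1: C_1 → C_0 maps an edge to its endpoints' difference, ∂[p,q] = q − p.
This gives a 9×15 integer matrix of rank 8; reducing to Smith normal form yields diagonal entries (1,1,1,1,1,1,1,1).

The boundary map ∂_2: C_2 → C_1 sends each 2-simplex [p,q,r] to [q,r] − [p,r] + [p,q]. For instance
  ∂[2,5,9] = [5,9] − [2,9] + [2,5],
  ∂[1,4,6] = [4,6] − [1,6] + [1,4].
The 15×4 boundary matrix has rank 4 and Smith normal form diag(1,1,1,1).

Computing H_k = (kernel of ∂_k) / (image of ∂_{k+1}):

  H_2: rank ker ∂_2 − rank ∂_3 = (4 − 4) − 0 = 0, and there is no ∂_3, so H_2 ≅ 0.

H_2 = 0.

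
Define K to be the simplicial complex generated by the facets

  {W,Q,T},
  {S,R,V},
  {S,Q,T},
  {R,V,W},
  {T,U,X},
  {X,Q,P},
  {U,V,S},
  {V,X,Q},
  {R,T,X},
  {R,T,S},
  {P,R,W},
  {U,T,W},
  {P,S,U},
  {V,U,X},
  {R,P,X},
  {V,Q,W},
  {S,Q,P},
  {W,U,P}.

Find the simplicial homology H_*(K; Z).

H_0 = Z,  H_1 = Z^2,  H_2 = Z.

Take the total order P < Q < R < S < T < U < V < W < X on the vertex set. Then K (dimension 2) consists of the simplices:

  0-simplices (9): P, Q, R, S, T, U, V, W, X
  1-simplices (27): PQ, PR, PS, PU, PW, PX, QS, QT, QV, QW, QX, RS, RT, RV, RW, RX, ST, SU, SV, TU, TW, TX, UV, UW, UX, VW, VX
  2-simplices (18): PQS, PQX, PRW, PRX, PSU, PUW, QST, QTW, QVW, QVX, RST, RSV, RTX, RVW, SUV, TUW, TUX, UVX

so the chain groups are C_0 ≅ Z^9, C_1 ≅ Z^27, C_2 ≅ Z^18.

∂_1: C_1 → C_0 is given by ∂[p,q] = [q] − [p]. For instance
  ∂PW = W − P.
The resulting 9×27 matrix has rank 8, and its Smith normal form has invariant factors (1,1,1,1,1,1,1,1).

∂_2: C_2 → C_1 acts by ∂[p,q,r] = [q,r] − [p,r] + [p,q]. For instance
  ∂QST = ST − QT + QS,
  ∂UVX = VX − UX + UV.
The resulting 27×18 matrix has rank 17, and its Smith normal form has invariant factors (1,1,1,1,1,1,1,1,1,1,1,1,1,1,1,1,1).

Now H_k = ker ∂_k / im ∂_{k+1}, so:

  H_0: rank C_0 − rank ∂_1 = 9 − 8 = 1, and the invariant factors of ∂_1 are all 1, so H_0 = Z.
  H_1: rank ker ∂_1 − rank ∂_2 = (27 − 8) − 17 = 2, and the invariant factors of ∂_2 are all 1, so H_1 = Z^2.
  H_2: rank ker ∂_2 − rank ∂_3 = (18 − 17) − 0 = 1, and there is no ∂_3, so H_2 = Z.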